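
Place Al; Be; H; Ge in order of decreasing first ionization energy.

H is in period 1, group 1; Be is in period 2, group 2; Al is in period 3, group 13; Ge is in period 4, group 14.
IE₁ increases left→right with effective nuclear charge and decreases top→bottom as the valence shell moves farther out.
These sit on a diagonal, where the across-period and down-group effects partly cancel.
Ge > Al: the two effects oppose for this pair; the across-period effect wins (762 vs 578 kJ/mol).
Be > Ge: period and group pull opposite ways; the down-group shift dominates (900 vs 762 kJ/mol).
H > Be: period and group pull opposite ways; the down-group shift dominates (1312 vs 900 kJ/mol).
For reference (kJ/mol): H 1312, Be 900, Al 578, Ge 762.
So from highest to lowest: H > Be > Ge > Al.

H > Be > Ge > Al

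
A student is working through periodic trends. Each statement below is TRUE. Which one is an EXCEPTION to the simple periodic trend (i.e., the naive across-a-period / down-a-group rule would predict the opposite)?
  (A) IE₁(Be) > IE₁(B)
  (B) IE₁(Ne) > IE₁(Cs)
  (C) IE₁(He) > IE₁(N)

(A)

The general trend: IE₁ increases across a period and decreases down a group.
(A) Be (period 2, group 2) vs B (period 2, group 13): the stated order contradicts the simple trend.
(B) Ne (period 2, group 18) vs Cs (period 6, group 1): the stated order agrees with the simple trend.
(C) He (period 1, group 18) vs N (period 2, group 15): the stated order agrees with the simple trend.
The exception is (A): removing B's lone 2p electron is easier than breaking Be's filled 2s².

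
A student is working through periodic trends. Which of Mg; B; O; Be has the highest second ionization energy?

The second ionization energy removes an electron from the +1 ion. For each element: Mg⁺ still has 1 valence electron; B⁺ still has 2 valence electrons; O⁺ still has 5 valence electrons; Be⁺ still has 1 valence electron.
All are still removing valence electrons, so compare the +1 ions as you would atoms: IE_2 generally rises across a period (higher Z_eff) and falls down a group (larger shell), subject to the usual subshell exceptions.
Valence configurations: Mg⁺ [Ne]3s¹, B⁺ [He]2s², O⁺ [He]2s²2p³, Be⁺ [He]2s¹.
Tabulated IE_2 (kJ/mol): Mg 1451, B 2427, O 3388, Be 1757.
Putting it together, IE_2: Mg < Be < B < O.

O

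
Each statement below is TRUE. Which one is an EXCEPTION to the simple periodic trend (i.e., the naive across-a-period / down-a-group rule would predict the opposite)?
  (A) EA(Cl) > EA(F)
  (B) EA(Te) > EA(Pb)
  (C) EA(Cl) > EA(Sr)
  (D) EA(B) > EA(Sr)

(A)

The general trend: electron affinity increases across a period and decreases down a group.
(A) Cl (period 3, group 17) vs F (period 2, group 17): the stated order contradicts the simple trend.
(B) Te (period 5, group 16) vs Pb (period 6, group 14): the stated order agrees with the simple trend.
(C) Cl (period 3, group 17) vs Sr (period 5, group 2): the stated order agrees with the simple trend.
(D) B (period 2, group 13) vs Sr (period 5, group 2): the stated order agrees with the simple trend.
The exception is (A): F's small 2p subshell makes the incoming electron feel strong e⁻–e⁻ repulsion, so Cl actually releases more energy on gaining an electron.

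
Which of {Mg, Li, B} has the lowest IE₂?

Mg

Consider each +1 ion: Mg⁺ still has 1 valence electron; Li⁺ is the bare [He] core; B⁺ still has 2 valence electrons.
Breaking into a closed-shell core is much more expensive than removing a leftover valence electron — Li has the largest IE_2 here.
Valence configurations: Mg⁺ [Ne]3s¹, B⁺ [He]2s².
Approximate IE_2 values (kJ/mol): Mg 1451, Li 7298, B 2427.
Putting it together, IE_2: Mg < B < Li.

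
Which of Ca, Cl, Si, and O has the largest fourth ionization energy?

The fourth ionization energy removes an electron from the +3 ion. For each element: Ca³⁺ is already 1 electron into the core; Cl³⁺ still has 4 valence electrons; Si³⁺ still has 1 valence electron; O³⁺ still has 3 valence electrons.
Usually core removal costs more than valence removal, but here the competition is close: a tightly held n=2 valence electron can cost more to remove than an n=3 core electron, so the actual values have to decide it.
Valence configurations: Cl³⁺ [Ne]3s²3p², Si³⁺ [Ne]3s¹, O³⁺ [He]2s²2p¹.
Approximate IE_4 values (kJ/mol): Ca 6491, Cl 5159, Si 4356, O 7469.
So the fourth ionization energies run Si < Cl < Ca < O.

O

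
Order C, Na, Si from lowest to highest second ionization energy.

Si < C < Na

Consider each +1 ion: C⁺ still has 3 valence electrons; Na⁺ is the bare [Ne] core; Si⁺ still has 3 valence electrons.
Breaking into a closed-shell core is much more expensive than removing a leftover valence electron — Na has the largest IE_2 here.
Valence configurations: C⁺ [He]2s²2p¹, Si⁺ [Ne]3s²3p¹.
Tabulated IE_2 (kJ/mol): C 2353, Na 4562, Si 1577.
Putting it together, IE_2: Si < C < Na.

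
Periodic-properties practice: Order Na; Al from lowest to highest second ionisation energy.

Al < Na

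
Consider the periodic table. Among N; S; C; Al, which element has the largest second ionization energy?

N

The second ionization energy removes an electron from the +1 ion. For each element: N⁺ still has 4 valence electrons; S⁺ still has 5 valence electrons; C⁺ still has 3 valence electrons; Al⁺ still has 2 valence electrons.
All are still removing valence electrons, so compare the +1 ions as you would atoms: IE_2 generally rises across a period (higher Z_eff) and falls down a group (larger shell), subject to the usual subshell exceptions.
Valence configurations: N⁺ [He]2s²2p², S⁺ [Ne]3s²3p³, C⁺ [He]2s²2p¹, Al⁺ [Ne]3s².
Approximate IE_2 values (kJ/mol): N 2856, S 2252, C 2353, Al 1817.
Overall IE_2 order: Al < S < C < N.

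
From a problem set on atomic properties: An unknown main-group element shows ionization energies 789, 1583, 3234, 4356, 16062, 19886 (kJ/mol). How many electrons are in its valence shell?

4

Look for the largest jump between consecutive ionization energies: IE5/IE4 ≈ 3.7, far larger than any earlier ratio.
That jump marks the point where a core electron is being removed. So the atom has 4 valence electrons.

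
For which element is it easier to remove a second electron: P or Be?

Be

After 1 electron has been removed, what remains? P⁺ still has 4 valence electrons; Be⁺ still has 1 valence electron.
All are still removing valence electrons, so compare the +1 ions as you would atoms: IE_2 generally rises across a period (higher Z_eff) and falls down a group (larger shell), subject to the usual subshell exceptions.
Valence configurations: P⁺ [Ne]3s²3p², Be⁺ [He]2s¹.
Approximate IE_2 values (kJ/mol): P 1907, Be 1757.
So the second ionization energies run Be < P.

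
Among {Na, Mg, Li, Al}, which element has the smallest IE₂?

IE_2 is the cost of taking one more electron from the +1 cation: Na⁺ is the bare [Ne] core; Mg⁺ still has 1 valence electron; Li⁺ is the bare [He] core; Al⁺ still has 2 valence electrons.
Core electrons are held far more tightly than valence electrons, so Na and Li top the IE_2 order.
Valence configurations: Mg⁺ [Ne]3s¹, Al⁺ [Ne]3s².
Tabulated IE_2 (kJ/mol): Na 4562, Mg 1451, Li 7298, Al 1817.
Hence IE_2: Mg < Al < Na < Li.

Mg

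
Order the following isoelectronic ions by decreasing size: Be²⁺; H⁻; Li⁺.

H⁻ > Li⁺ > Be²⁺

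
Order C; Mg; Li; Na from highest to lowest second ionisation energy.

IE_2 is the cost of taking one more electron from the +1 cation: C⁺ still has 3 valence electrons; Mg⁺ still has 1 valence electron; Li⁺ is the bare [He] core; Na⁺ is the bare [Ne] core.
Pulling an electron out of a noble-gas core costs far more than removing a remaining valence electron, so Na and Li sit at the high end of IE_2.
Valence configurations: C⁺ [He]2s²2p¹, Mg⁺ [Ne]3s¹.
The numbers (kJ/mol): C 2353, Mg 1451, Li 7298, Na 4562.
Putting it together, IE_2: Mg < C < Na < Li.

Li > Na > C > Mg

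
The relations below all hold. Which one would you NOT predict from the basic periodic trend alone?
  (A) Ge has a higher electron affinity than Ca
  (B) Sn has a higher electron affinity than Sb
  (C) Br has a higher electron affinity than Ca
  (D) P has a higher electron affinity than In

The general trend: electron affinity increases across a period and decreases down a group.
(A) Ge (period 4, group 14) vs Ca (period 4, group 2): the stated order agrees with the simple trend.
(B) Sn (period 5, group 14) vs Sb (period 5, group 15): the stated order contradicts the simple trend.
(C) Br (period 4, group 17) vs Ca (period 4, group 2): the stated order agrees with the simple trend.
(D) P (period 3, group 15) vs In (period 5, group 13): the stated order agrees with the simple trend.
The exception is (B): adding an electron to Sb's half-filled 5p³ is unfavourable, so Sn has the more exothermic EA.

(B)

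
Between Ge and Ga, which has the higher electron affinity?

Ge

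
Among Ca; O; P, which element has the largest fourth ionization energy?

O

IE_4 is the cost of taking one more electron from the +3 cation: Ca³⁺ is already 1 electron into the core; O³⁺ still has 3 valence electrons; P³⁺ still has 2 valence electrons.
Usually core removal costs more than valence removal, but here the competition is close: a tightly held n=2 valence electron can cost more to remove than an n=3 core electron, so the actual values have to decide it.
Valence configurations: O³⁺ [He]2s²2p¹, P³⁺ [Ne]3s².
Approximate IE_4 values (kJ/mol): Ca 6491, O 7469, P 4964.
Hence IE_4: P < Ca < O.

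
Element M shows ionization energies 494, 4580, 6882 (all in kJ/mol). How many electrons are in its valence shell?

1

Look for the largest jump between consecutive ionization energies: IE2/IE1 ≈ 9.3, far larger than any earlier ratio.
That jump marks the point where a core electron is being removed. So the atom has 1 valence electron.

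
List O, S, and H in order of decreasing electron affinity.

H is in period 1, group 1; O is in period 2, group 16; S is in period 3, group 16.
Adding an electron releases more energy for atoms nearer the top right (short of the noble gases).
Here both period and group differ, so the two effects have to be weighed against each other.
O > H: the two effects oppose for this pair; the across-period effect wins (141 vs 73 kJ/mol).
S > O: this pair runs against the simple trend — see the exception note.
Note the exception: S has a higher electron affinity than O, contrary to the simple trend — the compact 2p subshell of O repels the added electron more than S's larger 3p does.
Tabulated electron affinity (kJ/mol): H 73, O 141, S 200.
So from highest to lowest: S > O > H.

S > O > H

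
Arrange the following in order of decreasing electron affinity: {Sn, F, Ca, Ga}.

F is in period 2, group 17; Ca is in period 4, group 2; Ga is in period 4, group 13; Sn is in period 5, group 14.
Atoms with high Z_eff and room in the valence shell (especially the halogens) have the most exothermic electron affinities.
These span different periods and groups, so the two trends combine.
Ga > Ca: both are in period 4; the period trend gives Ga the larger value.
Sn > Ga: period and group pull opposite ways; the across-period shift dominates (107 vs 29 kJ/mol).
F > Sn: both effects reinforce here, so F is clearly the higher of the two.
Tabulated electron affinity (kJ/mol): F 328, Ca 2, Ga 29, Sn 107.
So from highest to lowest: F > Sn > Ga > Ca.

F, Sn, Ga, Ca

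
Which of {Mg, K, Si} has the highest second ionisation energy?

K

After 1 electron has been removed, what remains? Mg⁺ still has 1 valence electron; K⁺ is the bare [Ar] core; Si⁺ still has 3 valence electrons.
Core electrons are held far more tightly than valence electrons, so K tops the IE_2 order.
Valence configurations: Mg⁺ [Ne]3s¹, Si⁺ [Ne]3s²3p¹.
Tabulated IE_2 (kJ/mol): Mg 1451, K 3052, Si 1577.
So the second ionization energies run Mg < Si < K.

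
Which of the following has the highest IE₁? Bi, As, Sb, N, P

IE₁ increases left→right with effective nuclear charge and decreases top→bottom as the valence shell moves farther out.
All are in group 15, so first ionization energy increases up the group.
The highest IE₁ among these belongs to N.

N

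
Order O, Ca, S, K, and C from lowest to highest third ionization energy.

Consider each +2 ion: O²⁺ still has 4 valence electrons; Ca²⁺ is the bare [Ar] core; S²⁺ still has 4 valence electrons; K²⁺ is already 1 electron into the core; C²⁺ still has 2 valence electrons.
Usually core removal costs more than valence removal, but here the competition is close: a tightly held n=2 valence electron can cost more to remove than an n=3 core electron, so the actual values have to decide it.
Valence configurations: O²⁺ [He]2s²2p², S²⁺ [Ne]3s²3p², C²⁺ [He]2s².
The numbers (kJ/mol): O 5300, Ca 4912, S 3357, K 4420, C 4620.
Overall IE_3 order: S < K < C < Ca < O.

S, K, C, Ca, O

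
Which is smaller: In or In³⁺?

In³⁺

Forming In³⁺ removes 3 electrons from In. Fewer electrons for the same nuclear charge means less shielding and a higher Z_eff on the remaining electrons, and for main-group metals the entire outer shell is lost.
A cation is smaller than its parent atom: In³⁺ < In.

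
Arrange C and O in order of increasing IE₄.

After 3 electrons have been removed, what remains? C³⁺ still has 1 valence electron; O³⁺ still has 3 valence electrons.
All are still removing valence electrons, so compare the +3 ions as you would atoms: IE_4 generally rises across a period (higher Z_eff) and falls down a group (larger shell), subject to the usual subshell exceptions.
Valence configurations: C³⁺ [He]2s¹, O³⁺ [He]2s²2p¹.
Tabulated IE_4 (kJ/mol): C 6223, O 7469.
So the fourth ionization energies run C < O.

C < O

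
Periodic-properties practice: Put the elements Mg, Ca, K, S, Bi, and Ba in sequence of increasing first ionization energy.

K < Ba < Ca < Bi < Mg < S

Mg is in period 3, group 2; S is in period 3, group 16; K is in period 4, group 1; Ca is in period 4, group 2; Ba is in period 6, group 2; Bi is in period 6, group 15.
Removing the outermost electron gets harder across a period and easier down a group.
Neither a single period nor a single group — weigh both effects.
Ba > K: the two effects oppose for this pair; the across-period effect wins (503 vs 419 kJ/mol).
Ca > Ba: Ca sits above Ba in group 2, so the down-group effect alone puts Ca higher.
Bi > Ca: the two effects oppose for this pair; the across-period effect wins (703 vs 590 kJ/mol).
Mg > Bi: the two effects oppose for this pair; the down-group effect wins (738 vs 703 kJ/mol).
S > Mg: both are in period 3; the period trend gives S the larger value.
Approximate values (kJ/mol): Mg 738, S 1000, K 419, Ca 590, Ba 503, Bi 703.
So from lowest to highest: K < Ba < Ca < Bi < Mg < S.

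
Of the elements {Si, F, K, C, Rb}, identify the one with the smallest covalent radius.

F

C is in period 2, group 14; F is in period 2, group 17; Si is in period 3, group 14; K is in period 4, group 1; Rb is in period 5, group 1.
Radius decreases left→right (rising Z_eff, same n) and increases top→bottom (higher n).
Neither a single period nor a single group — weigh both effects.
C > F: C lies to the left of F in period 2, so the across-period effect alone puts C larger.
Si > C: Si sits below C in group 14, so the down-group effect alone puts Si larger.
K > Si: both effects reinforce here, so K is clearly the larger of the two.
Rb > K: they share group 1; the group trend gives Rb the larger value.
Approximate values (pm): C 75, F 64, Si 116, K 196, Rb 210.
The smallest covalent radius among these belongs to F.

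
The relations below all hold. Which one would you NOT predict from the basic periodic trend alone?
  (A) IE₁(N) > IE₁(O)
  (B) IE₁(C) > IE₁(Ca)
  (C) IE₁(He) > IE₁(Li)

The general trend: first ionization energy increases across a period and decreases down a group.
(A) N (period 2, group 15) vs O (period 2, group 16): the stated order contradicts the simple trend.
(B) C (period 2, group 14) vs Ca (period 4, group 2): the stated order agrees with the simple trend.
(C) He (period 1, group 18) vs Li (period 2, group 1): the stated order agrees with the simple trend.
The exception is (A): pairing an electron in O's 2p⁴ costs repulsion energy, so O ionizes more easily than half-filled N (2p³).

(A)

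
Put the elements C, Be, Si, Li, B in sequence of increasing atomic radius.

C, B, Be, Si, Li

Across a period the added protons contract the valence shell; down a group each new principal shell makes the atom larger.
These span different periods and groups, so the two trends combine.
B > C: B lies to the left of C in period 2, so the across-period effect alone puts B larger.
Be > B: Be lies to the left of B in period 2, so the across-period effect alone puts Be larger.
Si > Be: the two effects oppose for this pair; the down-group effect wins (116 vs 102 pm).
Li > Si: the two effects oppose for this pair; the across-period effect wins (133 vs 116 pm).
Approximate values (pm): Li 133, Be 102, B 85, C 75, Si 116.
So from smallest to largest: C < B < Be < Si < Li.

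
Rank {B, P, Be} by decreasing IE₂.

B, P, Be

IE_2 is the cost of taking one more electron from the +1 cation: B⁺ still has 2 valence electrons; P⁺ still has 4 valence electrons; Be⁺ still has 1 valence electron.
All are still removing valence electrons, so compare the +1 ions as you would atoms: IE_2 generally rises across a period (higher Z_eff) and falls down a group (larger shell), subject to the usual subshell exceptions.
Valence configurations: B⁺ [He]2s², P⁺ [Ne]3s²3p², Be⁺ [He]2s¹.
Tabulated IE_2 (kJ/mol): B 2427, P 1907, Be 1757.
Hence IE_2: Be < P < B.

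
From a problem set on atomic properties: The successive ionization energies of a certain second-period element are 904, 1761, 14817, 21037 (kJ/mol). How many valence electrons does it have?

2

Look for the largest jump between consecutive ionization energies: IE3/IE2 ≈ 8.4, far larger than any earlier ratio.
That jump marks the point where a core electron is being removed. So the atom has 2 valence electrons.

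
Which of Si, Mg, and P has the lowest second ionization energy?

The second ionization energy removes an electron from the +1 ion. For each element: Si⁺ still has 3 valence electrons; Mg⁺ still has 1 valence electron; P⁺ still has 4 valence electrons.
All are still removing valence electrons, so compare the +1 ions as you would atoms: IE_2 generally rises across a period (higher Z_eff) and falls down a group (larger shell), subject to the usual subshell exceptions.
Valence configurations: Si⁺ [Ne]3s²3p¹, Mg⁺ [Ne]3s¹, P⁺ [Ne]3s²3p².
The numbers (kJ/mol): Si 1577, Mg 1451, P 1907.
Putting it together, IE_2: Mg < Si < P.

Mg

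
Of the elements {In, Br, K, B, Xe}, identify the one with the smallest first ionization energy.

Across a period the outer electron is held more tightly (higher IE₁); down a group it sits in a higher shell, more shielded, and comes off more easily.
Neither a single period nor a single group — weigh both effects.
In > K: the two effects oppose for this pair; the across-period effect wins (558 vs 419 kJ/mol).
B > In: they share group 13; the group trend gives B the larger value.
Br > B: the two effects oppose for this pair; the across-period effect wins (1140 vs 801 kJ/mol).
Xe > Br: the two effects oppose for this pair; the across-period effect wins (1170 vs 1140 kJ/mol).
Approximate values (kJ/mol): B 801, K 419, Br 1140, In 558, Xe 1170.
The smallest first ionization energy among these belongs to K.

K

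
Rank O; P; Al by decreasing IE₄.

Al > O > P

Consider each +3 ion: O³⁺ still has 3 valence electrons; P³⁺ still has 2 valence electrons; Al³⁺ is the bare [Ne] core.
Breaking into a closed-shell core is much more expensive than removing a leftover valence electron — Al has the largest IE_4 here.
Valence configurations: O³⁺ [He]2s²2p¹, P³⁺ [Ne]3s².
Approximate IE_4 values (kJ/mol): O 7469, P 4964, Al 11577.
Putting it together, IE_4: P < O < Al.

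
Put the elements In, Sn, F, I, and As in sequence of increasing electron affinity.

F is in period 2, group 17; As is in period 4, group 15; In is in period 5, group 13; Sn is in period 5, group 14; I is in period 5, group 17.
Electron affinity generally becomes more exothermic across a period toward the halogens and less exothermic down a group.
These span different periods and groups, so the two trends combine.
As > In: relative to In, both the across-period and down-group shifts push As's electron affinity up.
Sn > As: this pair runs against the simple trend — see the exception note.
I > Sn: I lies to the right of Sn in period 5, so the across-period effect alone puts I higher.
F > I: F sits above I in group 17, so the down-group effect alone puts F higher.
Note the exception: Sn has a higher electron affinity than As, contrary to the simple trend — adding an electron to As's half-filled np³ subshell costs electron-pairing energy.
Approximate values (kJ/mol): F 328, As 78, In 29, Sn 107, I 295.
So from lowest to highest: In < As < Sn < I < F.

In < As < Sn < I < F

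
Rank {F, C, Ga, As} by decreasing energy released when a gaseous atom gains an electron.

F > C > As > Ga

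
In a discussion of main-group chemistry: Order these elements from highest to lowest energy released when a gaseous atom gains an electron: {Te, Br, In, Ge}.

Br > Te > Ge > In

Ge is in period 4, group 14; Br is in period 4, group 17; In is in period 5, group 13; Te is in period 5, group 16.
Adding an electron releases more energy for atoms nearer the top right (short of the noble gases).
Neither a single period nor a single group — weigh both effects.
Ge > In: relative to In, both the across-period and down-group shifts push Ge's electron affinity up.
Te > Ge: the two effects oppose for this pair; the across-period effect wins (190 vs 119 kJ/mol).
Br > Te: both effects reinforce here, so Br is clearly the higher of the two.
For reference (kJ/mol): Ge 119, Br 325, In 29, Te 190.
So from highest to lowest: Br > Te > Ge > In.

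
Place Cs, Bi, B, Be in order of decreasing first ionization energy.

Be is in period 2, group 2; B is in period 2, group 13; Cs is in period 6, group 1; Bi is in period 6, group 15.
IE₁ increases left→right with effective nuclear charge and decreases top→bottom as the valence shell moves farther out.
These span different periods and groups, so the two trends combine.
Bi > Cs: Bi lies to the right of Cs in period 6, so the across-period effect alone puts Bi higher.
B > Bi: the two effects oppose for this pair; the down-group effect wins (801 vs 703 kJ/mol).
Be > B: this pair runs against the simple trend — see the exception note.
Note the exception: Be has a higher first ionization energy than B, contrary to the simple trend — removing B's lone 2p electron is easier than breaking Be's filled 2s².
Tabulated first ionization energy (kJ/mol): Be 900, B 801, Cs 376, Bi 703.
So from highest to lowest: Be > B > Bi > Cs.

Be > B > Bi > Cs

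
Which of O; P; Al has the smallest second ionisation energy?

Al

After 1 electron has been removed, what remains? O⁺ still has 5 valence electrons; P⁺ still has 4 valence electrons; Al⁺ still has 2 valence electrons.
All are still removing valence electrons, so compare the +1 ions as you would atoms: IE_2 generally rises across a period (higher Z_eff) and falls down a group (larger shell), subject to the usual subshell exceptions.
Valence configurations: O⁺ [He]2s²2p³, P⁺ [Ne]3s²3p², Al⁺ [Ne]3s².
The numbers (kJ/mol): O 3388, P 1907, Al 1817.
Overall IE_2 order: Al < P < O.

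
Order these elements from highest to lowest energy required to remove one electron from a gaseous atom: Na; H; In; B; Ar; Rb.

Ar > H > B > In > Na > Rb

First ionization energy rises across a period (greater Z_eff holds electrons more tightly) and falls down a group (valence electrons are farther from the nucleus).
These span different periods and groups, so the two trends combine.
Na > Rb: they share group 1; the group trend gives Na the larger value.
In > Na: period and group pull opposite ways; the across-period shift dominates (558 vs 496 kJ/mol).
B > In: B sits above In in group 13, so the down-group effect alone puts B higher.
H > B: the two effects oppose for this pair; the down-group effect wins (1312 vs 801 kJ/mol).
Ar > H: the two effects oppose for this pair; the across-period effect wins (1521 vs 1312 kJ/mol).
Tabulated first ionization energy (kJ/mol): H 1312, B 801, Na 496, Ar 1521, Rb 403, In 558.
So from highest to lowest: Ar > H > B > In > Na > Rb.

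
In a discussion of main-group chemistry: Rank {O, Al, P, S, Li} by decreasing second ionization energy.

Consider each +1 ion: O⁺ still has 5 valence electrons; Al⁺ still has 2 valence electrons; P⁺ still has 4 valence electrons; S⁺ still has 5 valence electrons; Li⁺ is the bare [He] core.
Core electrons are held far more tightly than valence electrons, so Li tops the IE_2 order.
Valence configurations: O⁺ [He]2s²2p³, Al⁺ [Ne]3s², P⁺ [Ne]3s²3p², S⁺ [Ne]3s²3p³.
Tabulated IE_2 (kJ/mol): O 3388, Al 1817, P 1907, S 2252, Li 7298.
Putting it together, IE_2: Al < P < S < O < Li.

Li > O > S > P > Al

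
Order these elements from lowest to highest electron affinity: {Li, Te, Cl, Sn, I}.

Li, Sn, Te, I, Cl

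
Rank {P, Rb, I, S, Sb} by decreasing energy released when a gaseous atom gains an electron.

I > S > Sb > P > Rb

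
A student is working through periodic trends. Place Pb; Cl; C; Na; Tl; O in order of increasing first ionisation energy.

Na < Tl < Pb < C < Cl < O

C is in period 2, group 14; O is in period 2, group 16; Na is in period 3, group 1; Cl is in period 3, group 17; Tl is in period 6, group 13; Pb is in period 6, group 14.
Removing the outermost electron gets harder across a period and easier down a group.
These span different periods and groups, so the two trends combine.
Tl > Na: the two effects oppose for this pair; the across-period effect wins (589 vs 496 kJ/mol).
Pb > Tl: both are in period 6; the period trend gives Pb the larger value.
C > Pb: they share group 14; the group trend gives C the larger value.
Cl > C: the two effects oppose for this pair; the across-period effect wins (1251 vs 1086 kJ/mol).
O > Cl: the two effects oppose for this pair; the down-group effect wins (1314 vs 1251 kJ/mol).
Tabulated first ionization energy (kJ/mol): C 1086, O 1314, Na 496, Cl 1251, Tl 589, Pb 716.
So from lowest to highest: Na < Tl < Pb < C < Cl < O.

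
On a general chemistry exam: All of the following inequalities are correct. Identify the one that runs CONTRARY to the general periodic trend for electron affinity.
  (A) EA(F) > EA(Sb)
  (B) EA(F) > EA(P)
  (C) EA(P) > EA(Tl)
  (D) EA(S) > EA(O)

The general trend: electron affinity increases across a period and decreases down a group.
(A) F (period 2, group 17) vs Sb (period 5, group 15): the stated order agrees with the simple trend.
(B) F (period 2, group 17) vs P (period 3, group 15): the stated order agrees with the simple trend.
(C) P (period 3, group 15) vs Tl (period 6, group 13): the stated order agrees with the simple trend.
(D) S (period 3, group 16) vs O (period 2, group 16): the stated order contradicts the simple trend.
The exception is (D): the compact 2p subshell of O repels the added electron more than S's larger 3p does.

(D)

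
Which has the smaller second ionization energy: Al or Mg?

Consider each +1 ion: Al⁺ still has 2 valence electrons; Mg⁺ still has 1 valence electron.
All are still removing valence electrons, so compare the +1 ions as you would atoms: IE_2 generally rises across a period (higher Z_eff) and falls down a group (larger shell), subject to the usual subshell exceptions.
Valence configurations: Al⁺ [Ne]3s², Mg⁺ [Ne]3s¹.
Tabulated IE_2 (kJ/mol): Al 1817, Mg 1451.
Overall IE_2 order: Mg < Al.

Mg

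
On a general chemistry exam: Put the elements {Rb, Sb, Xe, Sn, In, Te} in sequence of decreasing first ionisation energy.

Rb is in period 5, group 1; In is in period 5, group 13; Sn is in period 5, group 14; Sb is in period 5, group 15; Te is in period 5, group 16; Xe is in period 5, group 18.
First ionization energy rises across a period (greater Z_eff holds electrons more tightly) and falls down a group (valence electrons are farther from the nucleus).
All lie in period 5, so first ionization energy increases left to right.
So from highest to lowest: Xe > Te > Sb > Sn > In > Rb.

Xe, Te, Sb, Sn, In, Rb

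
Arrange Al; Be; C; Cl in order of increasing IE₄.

After 3 electrons have been removed, what remains? Al³⁺ is the bare [Ne] core; Be³⁺ is already 1 electron into the core; C³⁺ still has 1 valence electron; Cl³⁺ still has 4 valence electrons.
Core electrons are held far more tightly than valence electrons, so Al and Be top the IE_4 order.
Valence configurations: C³⁺ [He]2s¹, Cl³⁺ [Ne]3s²3p².
Approximate IE_4 values (kJ/mol): Al 11577, Be 21007, C 6223, Cl 5159.
Overall IE_4 order: Cl < C < Al < Be.

Cl < C < Al < Be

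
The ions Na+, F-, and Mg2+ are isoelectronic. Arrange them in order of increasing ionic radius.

All of these have 10 electrons, so size is governed by nuclear charge alone: the more protons, the stronger the pull on the same electron cloud, and the smaller the ion.
Nuclear charges: Mg2+ (Z=12), Na+ (Z=11), F- (Z=9).
Smallest to largest: Mg2+ < Na+ < F-.

Mg2+, Na+, F-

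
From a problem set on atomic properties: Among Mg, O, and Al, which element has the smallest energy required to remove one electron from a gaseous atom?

IE₁ increases left→right with effective nuclear charge and decreases top→bottom as the valence shell moves farther out.
Here both period and group differ, so the two effects have to be weighed against each other.
Mg > Al: this pair runs against the simple trend — see the exception note.
O > Mg: relative to Mg, both the across-period and down-group shifts push O's first ionization energy up.
Note the exception: Mg has a higher first ionization energy than Al, contrary to the simple trend — Al's single 3p electron is easier to remove than one from Mg's filled 3s².
For reference (kJ/mol): O 1314, Mg 738, Al 578.
The smallest energy required to remove one electron from a gaseous atom among these belongs to Al.

Al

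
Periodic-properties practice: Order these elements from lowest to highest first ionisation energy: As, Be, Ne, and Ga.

First ionization energy rises across a period (greater Z_eff holds electrons more tightly) and falls down a group (valence electrons are farther from the nucleus).
Neither a single period nor a single group — weigh both effects.
Be > Ga: period and group pull opposite ways; the down-group shift dominates (900 vs 579 kJ/mol).
As > Be: period and group pull opposite ways; the across-period shift dominates (947 vs 900 kJ/mol).
Ne > As: relative to As, both the across-period and down-group shifts push Ne's first ionization energy up.
For reference (kJ/mol): Be 900, Ne 2081, Ga 579, As 947.
So from lowest to highest: Ga < Be < As < Ne.

Ga, Be, As, Ne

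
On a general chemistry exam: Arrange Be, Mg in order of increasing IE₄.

Mg, Be

The fourth ionization energy removes an electron from the +3 ion. For each element: Be³⁺ is already 1 electron into the core; Mg³⁺ is already 1 electron into the core.
All of these are removing an electron from a noble-gas core or deeper; the smaller core (lower principal quantum number) is held far more tightly, and within a period the higher nuclear charge binds the same core more tightly.
The numbers (kJ/mol): Be 21007, Mg 10543.
Hence IE_4: Mg < Be.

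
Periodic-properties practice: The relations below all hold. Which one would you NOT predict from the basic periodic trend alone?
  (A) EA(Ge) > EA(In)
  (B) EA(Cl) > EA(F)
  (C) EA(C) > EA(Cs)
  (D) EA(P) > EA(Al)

(B)

The general trend: electron affinity increases across a period and decreases down a group.
(A) Ge (period 4, group 14) vs In (period 5, group 13): the stated order agrees with the simple trend.
(B) Cl (period 3, group 17) vs F (period 2, group 17): the stated order contradicts the simple trend.
(C) C (period 2, group 14) vs Cs (period 6, group 1): the stated order agrees with the simple trend.
(D) P (period 3, group 15) vs Al (period 3, group 13): the stated order agrees with the simple trend.
The exception is (B): F's small 2p subshell makes the incoming electron feel strong e⁻–e⁻ repulsion, so Cl actually releases more energy on gaining an electron.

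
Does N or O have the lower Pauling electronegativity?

N

N is in period 2, group 15; O is in period 2, group 16.
EN rises left→right (higher Z_eff, smaller atoms) and falls top→bottom (larger, more shielded atoms).
All lie in period 2, so electronegativity increases left to right.
So N has the lower Pauling electronegativity (N < O).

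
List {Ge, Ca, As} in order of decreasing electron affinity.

Ge > As > Ca

EA tends to increase across a period and decrease down a group, though the pattern is less regular than for IE or radius.
All lie in period 4; the across-period trend (electron affinity increases left to right) applies, with the exception below.
Note the exception: Ge has a higher electron affinity than As, contrary to the simple trend — adding an electron to As's half-filled 4p³ is unfavourable, so Ge (4p²) has the more exothermic EA.
For reference (kJ/mol): Ca 2, Ge 119, As 78.
So from highest to lowest: Ge > As > Ca.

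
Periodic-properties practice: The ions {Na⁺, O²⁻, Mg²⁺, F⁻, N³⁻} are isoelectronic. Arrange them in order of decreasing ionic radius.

N³⁻, O²⁻, F⁻, Na⁺, Mg²⁺

All of these have 10 electrons, so size is governed by nuclear charge alone: the more protons, the stronger the pull on the same electron cloud, and the smaller the ion.
Nuclear charges: Mg²⁺ (Z=12), Na⁺ (Z=11), F⁻ (Z=9), O²⁻ (Z=8), N³⁻ (Z=7).
Largest to smallest: N³⁻ > O²⁻ > F⁻ > Na⁺ > Mg²⁺.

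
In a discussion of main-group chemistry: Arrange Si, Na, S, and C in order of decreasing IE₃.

After 2 electrons have been removed, what remains? Si²⁺ still has 2 valence electrons; Na²⁺ is already 1 electron into the core; S²⁺ still has 4 valence electrons; C²⁺ still has 2 valence electrons.
Pulling an electron out of a noble-gas core costs far more than removing a remaining valence electron, so Na sits at the high end of IE_3.
Valence configurations: Si²⁺ [Ne]3s², S²⁺ [Ne]3s²3p², C²⁺ [He]2s².
Approximate IE_3 values (kJ/mol): Si 3232, Na 6910, S 3357, C 4620.
So the third ionization energies run Si < S < C < Na.

Na > C > S > Si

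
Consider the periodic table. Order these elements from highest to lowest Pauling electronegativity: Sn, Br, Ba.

Br > Sn > Ba

Br is in period 4, group 17; Sn is in period 5, group 14; Ba is in period 6, group 2.
Smaller atoms with higher effective nuclear charge are more electronegative.
Here both period and group differ, so the two effects have to be weighed against each other.
Sn > Ba: both effects reinforce here, so Sn is clearly the higher of the two.
Br > Sn: both effects reinforce here, so Br is clearly the higher of the two.
For reference (Pauling): Br 2.96, Sn 1.96, Ba 0.89.
So from highest to lowest: Br > Sn > Ba.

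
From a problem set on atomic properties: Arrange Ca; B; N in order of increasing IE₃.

B < N < Ca

IE_3 is the cost of taking one more electron from the +2 cation: Ca²⁺ is the bare [Ar] core; B²⁺ still has 1 valence electron; N²⁺ still has 3 valence electrons.
Core electrons are held far more tightly than valence electrons, so Ca tops the IE_3 order.
Valence configurations: B²⁺ [He]2s¹, N²⁺ [He]2s²2p¹.
The numbers (kJ/mol): Ca 4912, B 3660, N 4578.
Putting it together, IE_3: B < N < Ca.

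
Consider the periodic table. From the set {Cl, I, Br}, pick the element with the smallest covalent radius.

Cl

Cl is in period 3, group 17; Br is in period 4, group 17; I is in period 5, group 17.
Across a period the added protons contract the valence shell; down a group each new principal shell makes the atom larger.
All are in group 17, so atomic radius increases down the group.
The smallest covalent radius among these belongs to Cl.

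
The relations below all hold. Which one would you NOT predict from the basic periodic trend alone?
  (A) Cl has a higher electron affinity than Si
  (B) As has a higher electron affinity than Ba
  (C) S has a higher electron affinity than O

The general trend: electron affinity increases across a period and decreases down a group.
(A) Cl (period 3, group 17) vs Si (period 3, group 14): the stated order agrees with the simple trend.
(B) As (period 4, group 15) vs Ba (period 6, group 2): the stated order agrees with the simple trend.
(C) S (period 3, group 16) vs O (period 2, group 16): the stated order contradicts the simple trend.
The exception is (C): the compact 2p subshell of O repels the added electron more than S's larger 3p does.

(C)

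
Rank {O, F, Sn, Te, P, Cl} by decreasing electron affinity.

O is in period 2, group 16; F is in period 2, group 17; P is in period 3, group 15; Cl is in period 3, group 17; Sn is in period 5, group 14; Te is in period 5, group 16.
Electron affinity generally becomes more exothermic across a period toward the halogens and less exothermic down a group.
Neither a single period nor a single group — weigh both effects.
Sn > P: this pair runs against the simple trend — see the exception note.
O > Sn: both effects reinforce here, so O is clearly the higher of the two.
Te > O: this pair runs against the simple trend — see the exception note.
F > Te: both effects reinforce here, so F is clearly the higher of the two.
Cl > F: this pair runs against the simple trend — see the exception note.
Note the exception: Sn has a higher electron affinity than P, contrary to the simple trend — adding an electron to P's half-filled np³ subshell costs electron-pairing energy.
Note the exception: Te has a higher electron affinity than O, contrary to the simple trend — O's compact 2p subshell gives strong electron–electron repulsion on the added electron.
Note the exception: Cl has a higher electron affinity than F, contrary to the simple trend — F's small 2p subshell makes the incoming electron feel strong e⁻–e⁻ repulsion, so Cl actually releases more energy on gaining an electron.
Approximate values (kJ/mol): O 141, F 328, P 72, Cl 349, Sn 107, Te 190.
So from highest to lowest: Cl > F > Te > O > Sn > P.

Cl > F > Te > O > Sn > P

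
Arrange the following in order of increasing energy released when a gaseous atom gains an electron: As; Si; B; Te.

B < As < Si < Te

B is in period 2, group 13; Si is in period 3, group 14; As is in period 4, group 15; Te is in period 5, group 16.
EA tends to increase across a period and decrease down a group, though the pattern is less regular than for IE or radius.
A diagonal step moves right (one effect) and down (the opposite effect) at once.
As > B: the two effects oppose for this pair; the across-period effect wins (78 vs 27 kJ/mol).
Si > As: period and group pull opposite ways; the down-group shift dominates (134 vs 78 kJ/mol).
Te > Si: period and group pull opposite ways; the across-period shift dominates (190 vs 134 kJ/mol).
For reference (kJ/mol): B 27, Si 134, As 78, Te 190.
So from lowest to highest: B < As < Si < Te.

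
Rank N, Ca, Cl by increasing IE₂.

Ca, Cl, N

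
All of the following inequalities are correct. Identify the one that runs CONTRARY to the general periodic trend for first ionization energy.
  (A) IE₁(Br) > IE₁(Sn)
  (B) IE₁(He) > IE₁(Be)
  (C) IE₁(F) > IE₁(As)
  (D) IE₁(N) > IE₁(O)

The general trend: first ionization energy increases across a period and decreases down a group.
(A) Br (period 4, group 17) vs Sn (period 5, group 14): the stated order agrees with the simple trend.
(B) He (period 1, group 18) vs Be (period 2, group 2): the stated order agrees with the simple trend.
(C) F (period 2, group 17) vs As (period 4, group 15): the stated order agrees with the simple trend.
(D) N (period 2, group 15) vs O (period 2, group 16): the stated order contradicts the simple trend.
The exception is (D): pairing an electron in O's 2p⁴ costs repulsion energy, so O ionizes more easily than half-filled N (2p³).

(D)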